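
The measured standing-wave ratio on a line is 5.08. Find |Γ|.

|Γ| ≈ 0.671

|Γ| = (S − 1)/(S + 1) = (5.08 − 1)/(5.08 + 1) = 4.08/6.08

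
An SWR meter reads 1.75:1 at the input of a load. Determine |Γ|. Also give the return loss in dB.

|Γ| ≈ 0.273; return loss ≈ 11.3 dB

|Γ| = (S − 1)/(S + 1) = (1.75 − 1)/(1.75 + 1) = 0.75/2.75
RL = −20·log₁₀|Γ| = −20·log₁₀(0.273)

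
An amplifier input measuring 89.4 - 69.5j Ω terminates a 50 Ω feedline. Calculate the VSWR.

Γ = (Z_L − Z_0)/(Z_L + Z_0) = (39.4 − j69.5)/(139.4 − j69.5)
|Γ| = 79.9/156 = 0.513
VSWR = (1 + |Γ|)/(1 − |Γ|) = 1.51/0.487

VSWR ≈ 3.11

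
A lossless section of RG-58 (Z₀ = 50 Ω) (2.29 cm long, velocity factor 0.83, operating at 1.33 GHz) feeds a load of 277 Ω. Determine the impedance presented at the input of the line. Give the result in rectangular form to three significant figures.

Z_in ≈ 18.1 − j48.3 Ω

λ = v/f = 0.83·c / 1.33 GHz = 0.187 m
βl = 2π·l/λ = 2π × 0.122 = 44°
tan(βl) = tan(44°) = 0.967
Z_in = Z_0·(Z_L + jZ_0·tanβl)/(Z_0 + jZ_L·tanβl)
     = 50·(277 + j48.3)/(50 + j268)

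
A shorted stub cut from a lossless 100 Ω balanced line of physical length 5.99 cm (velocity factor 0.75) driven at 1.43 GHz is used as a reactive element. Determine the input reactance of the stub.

λ = v/f = 0.75·c / 1.43 GHz = 0.157 m
βl = 2π·l/λ = 2π × 0.381 = 137°
tan(βl) = -0.931
For a shorted stub, Z_in = jZ_0·tan(βl)

X_in ≈ -93.1 Ω (capacitive)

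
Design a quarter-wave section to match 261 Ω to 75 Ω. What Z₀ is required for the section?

Z_qwt ≈ 140 Ω

Z_qwt = √(Z_0·R_L) = √(75 × 261) = √19580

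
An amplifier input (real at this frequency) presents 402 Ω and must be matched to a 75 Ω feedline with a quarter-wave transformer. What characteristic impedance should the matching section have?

Z_qwt = √(Z_0·R_L) = √(75 × 402) = √30150

Z_qwt ≈ 174 Ω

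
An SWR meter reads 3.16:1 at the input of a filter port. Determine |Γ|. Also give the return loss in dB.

|Γ| ≈ 0.519; return loss ≈ 5.69 dB

|Γ| = (S − 1)/(S + 1) = (3.16 − 1)/(3.16 + 1) = 2.16/4.16
RL = −20·log₁₀|Γ| = −20·log₁₀(0.519)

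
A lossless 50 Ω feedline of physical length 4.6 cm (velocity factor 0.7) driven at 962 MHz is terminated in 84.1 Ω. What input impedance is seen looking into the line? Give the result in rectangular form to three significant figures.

λ = v/f = 0.7·c / 962 MHz = 0.218 m
βl = 2π·l/λ = 2π × 0.211 = 75.9°
tan(βl) = tan(75.9°) = 3.97
Z_in = Z_0·(Z_L + jZ_0·tanβl)/(Z_0 + jZ_L·tanβl)
     = 50·(84.1 + j198)/(50 + j334)

Z_in ≈ 30.9 − j7.96 Ω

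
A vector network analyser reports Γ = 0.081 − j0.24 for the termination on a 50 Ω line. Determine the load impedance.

Z_L ≈ 51.9 − j26.6 Ω

Z_L = Z_0·(1 + Γ)/(1 − Γ) = 50·(1.08 − j0.24)/(0.919 + j0.24)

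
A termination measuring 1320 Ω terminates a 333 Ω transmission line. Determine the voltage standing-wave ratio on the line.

Γ = (1320 − 333)/(1320 + 333) = 0.597
VSWR = (1 + 0.597)/(1 − 0.597)

VSWR ≈ 3.96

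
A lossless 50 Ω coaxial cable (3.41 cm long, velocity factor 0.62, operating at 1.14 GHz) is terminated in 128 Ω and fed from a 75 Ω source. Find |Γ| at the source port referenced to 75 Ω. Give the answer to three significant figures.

λ = v/f = 0.62·c / 1.14 GHz = 0.163 m
βl = 2π·l/λ = 2π × 0.209 = 75.2°
tan(βl) = 3.8
Z_in = Z_0·(Z_L + jZ_0·tanβl)/(Z_0 + jZ_L·tanβl) = 20.7 − j11 Ω
Γ_s = (Z_in − Z_s)/(Z_in + Z_s) = (-54.3 − j11)/(95.7 − j11), |Γ_s| = 0.576

|Γ| ≈ 0.576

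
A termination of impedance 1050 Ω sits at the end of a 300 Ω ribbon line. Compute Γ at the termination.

Γ = 0.556

Γ = (Z_L − Z_0)/(Z_L + Z_0) = (1050 − 300)/(1050 + 300) = 750/1350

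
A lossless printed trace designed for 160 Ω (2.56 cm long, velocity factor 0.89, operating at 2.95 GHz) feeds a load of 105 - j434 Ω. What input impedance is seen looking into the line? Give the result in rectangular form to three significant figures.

λ = v/f = 0.89·c / 2.95 GHz = 0.0905 m
βl = 2π·l/λ = 2π × 0.283 = 102°
tan(βl) = tan(102°) = -4.78
Z_in = Z_0·(Z_L + jZ_0·tanβl)/(Z_0 + jZ_L·tanβl)
     = 160·(105 − j1200)/(-1910 − j502)

Z_in ≈ 16.4 + j95.9 Ω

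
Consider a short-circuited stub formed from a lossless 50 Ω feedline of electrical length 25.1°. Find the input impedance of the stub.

tan(βl) = 0.468
For a short-circuited stub, Z_in = jZ_0·tan(βl)

Z_in ≈ +j23.4 Ω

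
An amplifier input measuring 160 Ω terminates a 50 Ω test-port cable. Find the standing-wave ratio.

VSWR ≈ 3.2

For a purely resistive load, VSWR = R_L/Z_0 or Z_0/R_L (whichever > 1) = 160/50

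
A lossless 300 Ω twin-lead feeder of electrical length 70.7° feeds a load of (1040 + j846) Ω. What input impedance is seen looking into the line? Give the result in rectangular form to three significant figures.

tan(βl) = tan(70.7°) = 2.86
Z_in = Z_0·(Z_L + jZ_0·tanβl)/(Z_0 + jZ_L·tanβl)
     = 300·(1040 + j1700)/(-2120 + j2970)

Z_in ≈ 64.4 − j151 Ω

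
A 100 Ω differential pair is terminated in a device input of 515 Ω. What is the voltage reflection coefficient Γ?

Γ = 0.675

Γ = (Z_L − Z_0)/(Z_L + Z_0) = (515 − 100)/(515 + 100) = 415/615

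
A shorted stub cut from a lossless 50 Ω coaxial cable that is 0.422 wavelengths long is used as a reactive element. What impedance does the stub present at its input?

βl = 2π × 0.422 = 152°
tan(βl) = -0.534
For a shorted stub, Z_in = jZ_0·tan(βl)

Z_in ≈ −j26.7 Ω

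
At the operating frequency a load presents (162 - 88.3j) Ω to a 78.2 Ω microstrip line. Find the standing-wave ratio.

Γ = (Z_L − Z_0)/(Z_L + Z_0) = (83.8 − j88.3)/(240.2 − j88.3)
|Γ| = 122/256 = 0.476
VSWR = (1 + |Γ|)/(1 − |Γ|) = 1.48/0.524

VSWR ≈ 2.81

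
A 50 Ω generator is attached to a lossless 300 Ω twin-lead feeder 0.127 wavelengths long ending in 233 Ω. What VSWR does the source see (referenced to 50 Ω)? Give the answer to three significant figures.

βl = 2π × 0.127 = 45.7°
tan(βl) = 1.03
Z_in = Z_0·(Z_L + jZ_0·tanβl)/(Z_0 + jZ_L·tanβl) = 292 + j74.7 Ω
Γ_s = (Z_in − Z_s)/(Z_in + Z_s) = (242 + j74.7)/(342 + j74.7), |Γ_s| = 0.724
VSWR = (1 + |Γ_s|)/(1 − |Γ_s|)

VSWR ≈ 6.24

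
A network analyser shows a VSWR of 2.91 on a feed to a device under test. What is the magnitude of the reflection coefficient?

|Γ| ≈ 0.488

|Γ| = (S − 1)/(S + 1) = (2.91 − 1)/(2.91 + 1) = 1.91/3.91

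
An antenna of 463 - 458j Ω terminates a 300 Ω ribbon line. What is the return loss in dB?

RL ≈ 5.25 dB

Γ = (163 − j458)/(763 − j458), |Γ| = 0.546
RL = −20·log₁₀|Γ| = −20·log₁₀(0.546)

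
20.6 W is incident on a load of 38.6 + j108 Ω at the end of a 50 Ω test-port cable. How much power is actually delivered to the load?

|Γ| = |(-11.4 + j108)/(88.6 + j108)| = 0.777
|Γ|² = 0.604
P_refl = |Γ|²·P_inc = 12.5 W, P_del = (1 − |Γ|²)·P_inc = 8.15 W

P_delivered ≈ 8.15 W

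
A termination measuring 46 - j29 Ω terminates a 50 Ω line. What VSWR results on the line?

Γ = (Z_L − Z_0)/(Z_L + Z_0) = (-4 − j29)/(96 − j29)
|Γ| = 29.3/100 = 0.292
VSWR = (1 + |Γ|)/(1 − |Γ|) = 1.29/0.708

VSWR ≈ 1.82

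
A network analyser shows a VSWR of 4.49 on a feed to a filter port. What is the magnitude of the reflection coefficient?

|Γ| ≈ 0.636

|Γ| = (S − 1)/(S + 1) = (4.49 − 1)/(4.49 + 1) = 3.49/5.49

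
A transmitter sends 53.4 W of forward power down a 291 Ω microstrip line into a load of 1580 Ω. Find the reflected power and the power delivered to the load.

P_reflected ≈ 25.3 W; P_delivered ≈ 28.1 W

Γ = (1580 − 291)/(1580 + 291) = 0.689
|Γ|² = 0.475
P_refl = |Γ|²·P_inc = 25.3 W, P_del = (1 − |Γ|²)·P_inc = 28.1 W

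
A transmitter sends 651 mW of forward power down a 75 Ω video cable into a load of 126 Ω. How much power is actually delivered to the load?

P_delivered ≈ 609 mW

Γ = (126 − 75)/(126 + 75) = 0.254
|Γ|² = 0.0644
P_refl = |Γ|²·P_inc = 41.9 mW, P_del = (1 − |Γ|²)·P_inc = 609 mW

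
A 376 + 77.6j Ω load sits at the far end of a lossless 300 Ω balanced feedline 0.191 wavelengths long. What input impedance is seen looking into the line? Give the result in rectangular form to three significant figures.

βl = 2π × 0.191 = 68.8°
tan(βl) = tan(68.8°) = 2.57
Z_in = Z_0·(Z_L + jZ_0·tanβl)/(Z_0 + jZ_L·tanβl)
     = 300·(376 + j849)/(100 + j967)

Z_in ≈ 273 − j88.3 Ω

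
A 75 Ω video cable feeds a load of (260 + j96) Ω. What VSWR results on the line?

VSWR ≈ 3.98

Γ = (Z_L − Z_0)/(Z_L + Z_0) = (185 + j96)/(335 + j96)
|Γ| = 208/348 = 0.598
VSWR = (1 + |Γ|)/(1 − |Γ|) = 1.6/0.402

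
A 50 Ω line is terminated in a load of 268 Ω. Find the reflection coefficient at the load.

Γ = 0.686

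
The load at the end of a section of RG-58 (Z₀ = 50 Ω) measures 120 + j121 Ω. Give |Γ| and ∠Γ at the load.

Γ ≈ 0.67 ∠ 24.5°

Γ = (Z_L − Z_0)/(Z_L + Z_0) = (70 + j121)/(170 + j121)
|Γ| = 140/209 = 0.67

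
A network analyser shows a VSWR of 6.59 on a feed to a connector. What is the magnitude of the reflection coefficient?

|Γ| = (S − 1)/(S + 1) = (6.59 − 1)/(6.59 + 1) = 5.59/7.59

|Γ| ≈ 0.736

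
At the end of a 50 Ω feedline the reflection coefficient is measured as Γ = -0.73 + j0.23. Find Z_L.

Z_L ≈ 6.8 + j7.55 Ω

Z_L = Z_0·(1 + Γ)/(1 − Γ) = 50·(0.27 + j0.23)/(1.73 − j0.23)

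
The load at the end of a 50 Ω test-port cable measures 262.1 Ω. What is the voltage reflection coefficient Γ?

Γ = (Z_L − Z_0)/(Z_L + Z_0) = (262.1 − 50)/(262.1 + 50) = 212.1/312.1

Γ = 0.68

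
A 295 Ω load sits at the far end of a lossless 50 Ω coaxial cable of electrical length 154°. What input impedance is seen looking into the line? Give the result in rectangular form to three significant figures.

tan(βl) = tan(154°) = -0.488
Z_in = Z_0·(Z_L + jZ_0·tanβl)/(Z_0 + jZ_L·tanβl)
     = 50·(295 − j24.4)/(50 − j144)

Z_in ≈ 39.3 + j88.8 Ω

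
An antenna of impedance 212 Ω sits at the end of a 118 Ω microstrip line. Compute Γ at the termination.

Γ = 0.285

Γ = (Z_L − Z_0)/(Z_L + Z_0) = (212 − 118)/(212 + 118) = 94/330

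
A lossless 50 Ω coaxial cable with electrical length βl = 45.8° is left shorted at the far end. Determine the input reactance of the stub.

X_in ≈ 51.4 Ω (inductive)

tan(βl) = 1.03
For a shorted stub, Z_in = jZ_0·tan(βl)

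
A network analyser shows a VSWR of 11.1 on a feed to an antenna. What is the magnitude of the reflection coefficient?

|Γ| ≈ 0.835

|Γ| = (S − 1)/(S + 1) = (11.1 − 1)/(11.1 + 1) = 10.1/12.1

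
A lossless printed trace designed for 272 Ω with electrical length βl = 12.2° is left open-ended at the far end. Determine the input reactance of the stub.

tan(βl) = 0.216
For an open-ended stub, Z_in = −jZ_0·cot(βl) = −jZ_0/tan(βl)

X_in ≈ -1260 Ω (capacitive)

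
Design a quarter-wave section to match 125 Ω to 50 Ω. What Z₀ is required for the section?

Z_qwt = √(Z_0·R_L) = √(50 × 125) = √6250

Z_qwt ≈ 79.1 Ω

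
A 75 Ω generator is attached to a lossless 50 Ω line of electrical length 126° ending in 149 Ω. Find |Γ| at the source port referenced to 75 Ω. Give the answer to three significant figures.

tan(βl) = -1.38
Z_in = Z_0·(Z_L + jZ_0·tanβl)/(Z_0 + jZ_L·tanβl) = 24.2 + j30.4 Ω
Γ_s = (Z_in − Z_s)/(Z_in + Z_s) = (-50.8 + j30.4)/(99.2 + j30.4), |Γ_s| = 0.571

|Γ| ≈ 0.571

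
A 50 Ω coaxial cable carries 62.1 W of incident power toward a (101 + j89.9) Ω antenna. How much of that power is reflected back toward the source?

|Γ| = |(51 + j89.9)/(151 + j89.9)| = 0.588
|Γ|² = 0.346
P_refl = |Γ|²·P_inc = 21.5 W, P_del = (1 − |Γ|²)·P_inc = 40.6 W

P_reflected ≈ 21.5 W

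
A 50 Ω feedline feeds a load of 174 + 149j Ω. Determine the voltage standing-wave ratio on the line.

Γ = (Z_L − Z_0)/(Z_L + Z_0) = (124 + j149)/(224 + j149)
|Γ| = 194/269 = 0.721
VSWR = (1 + |Γ|)/(1 − |Γ|) = 1.72/0.279

VSWR ≈ 6.16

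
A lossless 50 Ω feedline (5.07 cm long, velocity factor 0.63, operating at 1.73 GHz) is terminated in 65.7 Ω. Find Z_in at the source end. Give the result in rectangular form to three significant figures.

Z_in ≈ 63.4 + j7.65 Ω

λ = v/f = 0.63·c / 1.73 GHz = 0.109 m
βl = 2π·l/λ = 2π × 0.464 = 167°
tan(βl) = tan(167°) = -0.23
Z_in = Z_0·(Z_L + jZ_0·tanβl)/(Z_0 + jZ_L·tanβl)
     = 50·(65.7 − j11.5)/(50 − j15.1)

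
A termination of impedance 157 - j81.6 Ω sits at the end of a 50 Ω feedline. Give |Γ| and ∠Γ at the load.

Γ = (Z_L − Z_0)/(Z_L + Z_0) = (107 − j81.6)/(207 − j81.6)
|Γ| = 135/223 = 0.605

Γ ≈ 0.605 ∠ -15.8°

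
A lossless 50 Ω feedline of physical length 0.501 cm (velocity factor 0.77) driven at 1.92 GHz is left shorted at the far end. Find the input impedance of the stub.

Z_in ≈ +j13.4 Ω

λ = v/f = 0.77·c / 1.92 GHz = 0.12 m
βl = 2π·l/λ = 2π × 0.0416 = 15°
tan(βl) = 0.268
For a shorted stub, Z_in = jZ_0·tan(βl)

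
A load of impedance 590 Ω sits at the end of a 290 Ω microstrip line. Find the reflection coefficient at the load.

Γ = (Z_L − Z_0)/(Z_L + Z_0) = (590 − 290)/(590 + 290) = 300/880

Γ = 0.341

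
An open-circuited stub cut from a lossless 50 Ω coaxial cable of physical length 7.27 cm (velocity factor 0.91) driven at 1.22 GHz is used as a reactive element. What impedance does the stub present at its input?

Z_in ≈ +j25.4 Ω

λ = v/f = 0.91·c / 1.22 GHz = 0.224 m
βl = 2π·l/λ = 2π × 0.325 = 117°
tan(βl) = -1.97
For an open-circuited stub, Z_in = −jZ_0·cot(βl) = −jZ_0/tan(βl)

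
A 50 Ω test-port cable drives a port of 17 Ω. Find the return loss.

RL ≈ 6.15 dB

Γ = (17 − 50)/(17 + 50) = -0.493
RL = −20·log₁₀|Γ| = −20·log₁₀(0.493)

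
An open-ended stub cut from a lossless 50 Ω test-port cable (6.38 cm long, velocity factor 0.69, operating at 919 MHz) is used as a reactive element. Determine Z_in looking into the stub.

λ = v/f = 0.69·c / 919 MHz = 0.225 m
βl = 2π·l/λ = 2π × 0.283 = 102°
tan(βl) = -4.72
For an open-ended stub, Z_in = −jZ_0·cot(βl) = −jZ_0/tan(βl)

Z_in ≈ +j10.6 Ω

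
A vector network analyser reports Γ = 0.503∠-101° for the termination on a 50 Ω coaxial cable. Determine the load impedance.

Z_L ≈ 25.8 − j34.2 Ω

Z_L = Z_0·(1 + Γ)/(1 − Γ) = 50·(0.904 − j0.494)/(1.1 + j0.494)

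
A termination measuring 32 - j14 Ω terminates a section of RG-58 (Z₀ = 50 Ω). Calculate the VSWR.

VSWR ≈ 1.76

Γ = (Z_L − Z_0)/(Z_L + Z_0) = (-18 − j14)/(82 − j14)
|Γ| = 22.8/83.2 = 0.274
VSWR = (1 + |Γ|)/(1 − |Γ|) = 1.27/0.726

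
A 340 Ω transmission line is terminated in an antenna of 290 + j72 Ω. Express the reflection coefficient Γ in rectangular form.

Γ ≈ -0.0654 + j0.122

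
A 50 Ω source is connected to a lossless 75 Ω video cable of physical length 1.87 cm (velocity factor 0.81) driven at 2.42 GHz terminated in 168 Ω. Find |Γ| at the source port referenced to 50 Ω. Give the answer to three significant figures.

λ = v/f = 0.81·c / 2.42 GHz = 0.1 m
βl = 2π·l/λ = 2π × 0.186 = 67°
tan(βl) = 2.36
Z_in = Z_0·(Z_L + jZ_0·tanβl)/(Z_0 + jZ_L·tanβl) = 38.1 − j24.6 Ω
Γ_s = (Z_in − Z_s)/(Z_in + Z_s) = (-11.9 − j24.6)/(88.1 − j24.6), |Γ_s| = 0.298

|Γ| ≈ 0.298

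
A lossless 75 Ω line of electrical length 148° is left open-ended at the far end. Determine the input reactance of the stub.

X_in ≈ 120 Ω (inductive)

tan(βl) = -0.625
For an open-ended stub, Z_in = −jZ_0·cot(βl) = −jZ_0/tan(βl)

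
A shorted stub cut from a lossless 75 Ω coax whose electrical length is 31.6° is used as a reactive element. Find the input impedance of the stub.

Z_in ≈ +j46.1 Ω

tan(βl) = 0.615
For a shorted stub, Z_in = jZ_0·tan(βl)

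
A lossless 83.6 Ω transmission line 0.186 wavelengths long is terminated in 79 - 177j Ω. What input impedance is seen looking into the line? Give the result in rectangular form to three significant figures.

βl = 2π × 0.186 = 67°
tan(βl) = tan(67°) = 2.35
Z_in = Z_0·(Z_L + jZ_0·tanβl)/(Z_0 + jZ_L·tanβl)
     = 83.6·(79 + j19.6)/(500 + j186)

Z_in ≈ 12.7 − j1.44 Ω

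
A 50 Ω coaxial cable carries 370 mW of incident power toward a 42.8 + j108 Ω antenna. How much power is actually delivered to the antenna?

|Γ| = |(-7.2 + j108)/(92.8 + j108)| = 0.76
|Γ|² = 0.578
P_refl = |Γ|²·P_inc = 214 mW, P_del = (1 − |Γ|²)·P_inc = 156 mW

P_delivered ≈ 156 mW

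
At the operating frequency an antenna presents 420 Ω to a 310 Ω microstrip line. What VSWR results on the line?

For a purely resistive load, VSWR = R_L/Z_0 or Z_0/R_L (whichever > 1) = 420/310

VSWR ≈ 1.35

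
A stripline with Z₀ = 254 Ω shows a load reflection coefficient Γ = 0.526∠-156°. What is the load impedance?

Z_L = Z_0·(1 + Γ)/(1 − Γ) = 254·(0.519 − j0.214)/(1.48 + j0.214)

Z_L ≈ 82.1 − j48.6 Ω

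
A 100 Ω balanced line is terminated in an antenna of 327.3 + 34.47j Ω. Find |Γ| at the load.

Γ = (Z_L − Z_0)/(Z_L + Z_0) = (227.3 + j34.47)/(427.3 + j34.47)
|Γ| = 230/429

|Γ| ≈ 0.536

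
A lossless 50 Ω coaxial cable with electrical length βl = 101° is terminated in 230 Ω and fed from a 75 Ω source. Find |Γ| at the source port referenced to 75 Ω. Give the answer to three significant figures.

|Γ| ≈ 0.742

tan(βl) = -5.14
Z_in = Z_0·(Z_L + jZ_0·tanβl)/(Z_0 + jZ_L·tanβl) = 11.3 + j9.24 Ω
Γ_s = (Z_in − Z_s)/(Z_in + Z_s) = (-63.7 + j9.24)/(86.3 + j9.24), |Γ_s| = 0.742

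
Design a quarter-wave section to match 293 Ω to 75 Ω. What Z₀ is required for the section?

Z_qwt = √(Z_0·R_L) = √(75 × 293) = √21980

Z_qwt ≈ 148 Ω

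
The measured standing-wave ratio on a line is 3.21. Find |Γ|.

|Γ| = (S − 1)/(S + 1) = (3.21 − 1)/(3.21 + 1) = 2.21/4.21

|Γ| ≈ 0.525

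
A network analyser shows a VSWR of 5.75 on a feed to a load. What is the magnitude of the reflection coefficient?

|Γ| ≈ 0.704

|Γ| = (S − 1)/(S + 1) = (5.75 − 1)/(5.75 + 1) = 4.75/6.75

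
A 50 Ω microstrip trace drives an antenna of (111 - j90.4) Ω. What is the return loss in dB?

RL ≈ 4.57 dB

Γ = (61 − j90.4)/(161 − j90.4), |Γ| = 0.591
RL = −20·log₁₀|Γ| = −20·log₁₀(0.591)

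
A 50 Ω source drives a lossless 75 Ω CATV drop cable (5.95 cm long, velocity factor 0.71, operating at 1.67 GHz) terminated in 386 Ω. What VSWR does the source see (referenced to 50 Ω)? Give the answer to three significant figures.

VSWR ≈ 7.54

λ = v/f = 0.71·c / 1.67 GHz = 0.128 m
βl = 2π·l/λ = 2π × 0.467 = 168°
tan(βl) = -0.214
Z_in = Z_0·(Z_L + jZ_0·tanβl)/(Z_0 + jZ_L·tanβl) = 183 + j185 Ω
Γ_s = (Z_in − Z_s)/(Z_in + Z_s) = (133 + j185)/(233 + j185), |Γ_s| = 0.766
VSWR = (1 + |Γ_s|)/(1 − |Γ_s|)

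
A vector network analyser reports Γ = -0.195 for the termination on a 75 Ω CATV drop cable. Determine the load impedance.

Z_L = Z_0·(1 + Γ)/(1 − Γ) = 75·(0.805)/(1.2)

Z_L ≈ 50.5 Ω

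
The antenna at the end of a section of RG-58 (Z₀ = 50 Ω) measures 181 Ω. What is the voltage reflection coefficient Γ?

Γ = 0.567

Γ = (Z_L − Z_0)/(Z_L + Z_0) = (181 − 50)/(181 + 50) = 131/231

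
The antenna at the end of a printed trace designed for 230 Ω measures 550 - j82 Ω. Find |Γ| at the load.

|Γ| ≈ 0.421

Γ = (Z_L − Z_0)/(Z_L + Z_0) = (320 − j82)/(780 − j82)
|Γ| = 330/784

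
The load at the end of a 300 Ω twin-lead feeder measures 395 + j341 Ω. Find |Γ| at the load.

|Γ| ≈ 0.457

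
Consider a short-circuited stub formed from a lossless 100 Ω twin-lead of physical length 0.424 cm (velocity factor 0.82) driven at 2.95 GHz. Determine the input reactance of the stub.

X_in ≈ 33.1 Ω (inductive)

λ = v/f = 0.82·c / 2.95 GHz = 0.0834 m
βl = 2π·l/λ = 2π × 0.0508 = 18.3°
tan(βl) = 0.331
For a short-circuited stub, Z_in = jZ_0·tan(βl)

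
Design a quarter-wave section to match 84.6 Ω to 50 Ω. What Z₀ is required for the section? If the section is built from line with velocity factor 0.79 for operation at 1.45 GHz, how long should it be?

Z_qwt = √(Z_0·R_L) = √(50 × 84.6) = √4230
λ = 0.79·c/f = 0.163 m, so l = λ/4 = 0.0409 m

Z_qwt ≈ 65 Ω; length ≈ 4.09 cm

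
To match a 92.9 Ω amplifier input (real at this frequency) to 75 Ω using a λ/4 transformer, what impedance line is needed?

Z_qwt ≈ 83.5 Ω

Z_qwt = √(Z_0·R_L) = √(75 × 92.9) = √6968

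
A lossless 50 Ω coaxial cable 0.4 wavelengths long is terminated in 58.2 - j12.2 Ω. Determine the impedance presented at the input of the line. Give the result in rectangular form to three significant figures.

βl = 2π × 0.4 = 144°
tan(βl) = tan(144°) = -0.727
Z_in = Z_0·(Z_L + jZ_0·tanβl)/(Z_0 + jZ_L·tanβl)
     = 50·(58.2 − j48.5)/(41.1 − j42.3)

Z_in ≈ 63.9 + j6.68 Ω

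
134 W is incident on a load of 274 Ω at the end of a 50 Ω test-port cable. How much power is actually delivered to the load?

Γ = (274 − 50)/(274 + 50) = 0.691
|Γ|² = 0.478
P_refl = |Γ|²·P_inc = 64 W, P_del = (1 − |Γ|²)·P_inc = 70 W

P_delivered ≈ 70 W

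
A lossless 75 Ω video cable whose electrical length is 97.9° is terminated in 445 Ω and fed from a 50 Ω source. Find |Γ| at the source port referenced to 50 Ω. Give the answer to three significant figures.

tan(βl) = -7.21
Z_in = Z_0·(Z_L + jZ_0·tanβl)/(Z_0 + jZ_L·tanβl) = 12.9 + j10.1 Ω
Γ_s = (Z_in − Z_s)/(Z_in + Z_s) = (-37.1 + j10.1)/(62.9 + j10.1), |Γ_s| = 0.604

|Γ| ≈ 0.604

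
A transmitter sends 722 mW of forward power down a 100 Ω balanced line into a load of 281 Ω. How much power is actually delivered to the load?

P_delivered ≈ 559 mW

Γ = (281 − 100)/(281 + 100) = 0.475
|Γ|² = 0.226
P_refl = |Γ|²·P_inc = 163 mW, P_del = (1 − |Γ|²)·P_inc = 559 mW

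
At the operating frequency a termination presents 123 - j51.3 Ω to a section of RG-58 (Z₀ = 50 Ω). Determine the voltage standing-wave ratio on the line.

VSWR ≈ 2.96

Γ = (Z_L − Z_0)/(Z_L + Z_0) = (73 − j51.3)/(173 − j51.3)
|Γ| = 89.2/180 = 0.494
VSWR = (1 + |Γ|)/(1 − |Γ|) = 1.49/0.506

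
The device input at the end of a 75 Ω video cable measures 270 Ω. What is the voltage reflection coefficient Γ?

Γ = (Z_L − Z_0)/(Z_L + Z_0) = (270 − 75)/(270 + 75) = 195/345

Γ = 0.565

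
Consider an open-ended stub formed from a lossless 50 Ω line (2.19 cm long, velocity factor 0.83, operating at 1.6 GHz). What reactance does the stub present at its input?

X_in ≈ -41 Ω (capacitive)

λ = v/f = 0.83·c / 1.6 GHz = 0.156 m
βl = 2π·l/λ = 2π × 0.141 = 50.7°
tan(βl) = 1.22
For an open-ended stub, Z_in = −jZ_0·cot(βl) = −jZ_0/tan(βl)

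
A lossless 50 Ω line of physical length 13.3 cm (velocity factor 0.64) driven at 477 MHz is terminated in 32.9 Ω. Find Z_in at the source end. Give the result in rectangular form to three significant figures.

λ = v/f = 0.64·c / 477 MHz = 0.403 m
βl = 2π·l/λ = 2π × 0.33 = 119°
tan(βl) = tan(119°) = -1.81
Z_in = Z_0·(Z_L + jZ_0·tanβl)/(Z_0 + jZ_L·tanβl)
     = 50·(32.9 − j90.4)/(50 − j59.5)

Z_in ≈ 58.1 − j21.2 Ω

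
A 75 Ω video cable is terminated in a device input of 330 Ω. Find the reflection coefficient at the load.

Γ = 0.63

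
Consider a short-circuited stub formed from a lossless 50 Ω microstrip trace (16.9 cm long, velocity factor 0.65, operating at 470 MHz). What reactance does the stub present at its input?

λ = v/f = 0.65·c / 470 MHz = 0.415 m
βl = 2π·l/λ = 2π × 0.407 = 147°
tan(βl) = -0.658
For a short-circuited stub, Z_in = jZ_0·tan(βl)

X_in ≈ -32.9 Ω (capacitive)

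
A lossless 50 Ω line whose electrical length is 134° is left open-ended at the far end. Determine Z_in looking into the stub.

tan(βl) = -1.04
For an open-ended stub, Z_in = −jZ_0·cot(βl) = −jZ_0/tan(βl)

Z_in ≈ +j48.3 Ω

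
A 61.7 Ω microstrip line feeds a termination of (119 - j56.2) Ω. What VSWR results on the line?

VSWR ≈ 2.47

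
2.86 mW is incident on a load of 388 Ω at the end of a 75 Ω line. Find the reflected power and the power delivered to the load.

P_reflected ≈ 1.31 mW; P_delivered ≈ 1.55 mW

Γ = (388 − 75)/(388 + 75) = 0.676
|Γ|² = 0.457
P_refl = |Γ|²·P_inc = 1.31 mW, P_del = (1 − |Γ|²)·P_inc = 1.55 mW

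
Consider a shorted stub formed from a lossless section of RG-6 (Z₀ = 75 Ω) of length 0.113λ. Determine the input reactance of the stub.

βl = 2π × 0.113 = 40.7°
tan(βl) = 0.86
For a shorted stub, Z_in = jZ_0·tan(βl)

X_in ≈ 64.5 Ω (inductive)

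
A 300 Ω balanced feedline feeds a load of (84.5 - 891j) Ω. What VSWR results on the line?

VSWR ≈ 35.1

Γ = (Z_L − Z_0)/(Z_L + Z_0) = (-215.5 − j891)/(384.5 − j891)
|Γ| = 917/970 = 0.945
VSWR = (1 + |Γ|)/(1 − |Γ|) = 1.94/0.0554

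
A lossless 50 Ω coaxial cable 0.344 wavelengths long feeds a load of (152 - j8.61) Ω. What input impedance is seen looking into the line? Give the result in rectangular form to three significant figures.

Z_in ≈ 23.2 + j29.7 Ω

βl = 2π × 0.344 = 124°
tan(βl) = tan(124°) = -1.49
Z_in = Z_0·(Z_L + jZ_0·tanβl)/(Z_0 + jZ_L·tanβl)
     = 50·(152 − j83.2)/(37.2 − j227)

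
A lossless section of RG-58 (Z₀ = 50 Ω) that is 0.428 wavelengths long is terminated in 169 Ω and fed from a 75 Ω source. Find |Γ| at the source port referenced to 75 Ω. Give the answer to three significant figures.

|Γ| ≈ 0.479

βl = 2π × 0.428 = 154°
tan(βl) = -0.486
Z_in = Z_0·(Z_L + jZ_0·tanβl)/(Z_0 + jZ_L·tanβl) = 56.5 + j68.5 Ω
Γ_s = (Z_in − Z_s)/(Z_in + Z_s) = (-18.5 + j68.5)/(131 + j68.5), |Γ_s| = 0.479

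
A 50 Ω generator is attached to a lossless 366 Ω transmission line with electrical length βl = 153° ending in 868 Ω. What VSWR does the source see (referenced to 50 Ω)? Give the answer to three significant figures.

VSWR ≈ 14.5

tan(βl) = -0.51
Z_in = Z_0·(Z_L + jZ_0·tanβl)/(Z_0 + jZ_L·tanβl) = 444 + j351 Ω
Γ_s = (Z_in − Z_s)/(Z_in + Z_s) = (394 + j351)/(494 + j351), |Γ_s| = 0.871
VSWR = (1 + |Γ_s|)/(1 − |Γ_s|)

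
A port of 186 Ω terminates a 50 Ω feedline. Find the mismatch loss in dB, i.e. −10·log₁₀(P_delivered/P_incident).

mismatch loss ≈ 1.75 dB

Γ = (186 − 50)/(186 + 50) = 0.576
|Γ|² = 0.332, so P_del/P_inc = 1 − |Γ|² = 0.668
ML = −10·log₁₀(1 − |Γ|²)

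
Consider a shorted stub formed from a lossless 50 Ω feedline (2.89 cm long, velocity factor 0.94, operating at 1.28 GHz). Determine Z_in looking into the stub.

Z_in ≈ +j54 Ω

λ = v/f = 0.94·c / 1.28 GHz = 0.22 m
βl = 2π·l/λ = 2π × 0.131 = 47.2°
tan(βl) = 1.08
For a shorted stub, Z_in = jZ_0·tan(βl)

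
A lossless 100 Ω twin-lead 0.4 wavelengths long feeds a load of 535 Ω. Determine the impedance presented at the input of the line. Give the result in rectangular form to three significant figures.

Z_in ≈ 50.7 + j125 Ω

βl = 2π × 0.4 = 144°
tan(βl) = tan(144°) = -0.727
Z_in = Z_0·(Z_L + jZ_0·tanβl)/(Z_0 + jZ_L·tanβl)
     = 100·(535 − j72.7)/(100 − j389)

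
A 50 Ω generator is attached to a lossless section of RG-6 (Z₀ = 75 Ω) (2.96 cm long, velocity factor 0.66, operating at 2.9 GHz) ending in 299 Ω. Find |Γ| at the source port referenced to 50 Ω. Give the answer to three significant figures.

|Γ| ≈ 0.69

λ = v/f = 0.66·c / 2.9 GHz = 0.0683 m
βl = 2π·l/λ = 2π × 0.434 = 156°
tan(βl) = -0.444
Z_in = Z_0·(Z_L + jZ_0·tanβl)/(Z_0 + jZ_L·tanβl) = 86.7 + j120 Ω
Γ_s = (Z_in − Z_s)/(Z_in + Z_s) = (36.7 + j120)/(137 + j120), |Γ_s| = 0.69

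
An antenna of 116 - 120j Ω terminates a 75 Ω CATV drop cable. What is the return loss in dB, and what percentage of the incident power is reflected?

RL ≈ 5 dB; 31.6% of incident power reflected

Γ = (41 − j120)/(191 − j120), |Γ| = 0.562
RL = −20·log₁₀(0.562) = 5 dB
P_refl/P_inc = |Γ|² = 0.316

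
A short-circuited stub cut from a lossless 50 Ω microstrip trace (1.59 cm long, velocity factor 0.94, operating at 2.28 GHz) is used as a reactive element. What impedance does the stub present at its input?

λ = v/f = 0.94·c / 2.28 GHz = 0.124 m
βl = 2π·l/λ = 2π × 0.129 = 46.3°
tan(βl) = 1.05
For a short-circuited stub, Z_in = jZ_0·tan(βl)

Z_in ≈ +j52.3 Ω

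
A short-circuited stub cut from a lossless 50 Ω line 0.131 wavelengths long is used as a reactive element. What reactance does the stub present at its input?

βl = 2π × 0.131 = 47.2°
tan(βl) = 1.08
For a short-circuited stub, Z_in = jZ_0·tan(βl)

X_in ≈ 53.9 Ω (inductive)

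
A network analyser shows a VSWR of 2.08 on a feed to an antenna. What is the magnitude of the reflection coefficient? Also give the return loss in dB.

|Γ| ≈ 0.351; return loss ≈ 9.1 dB

|Γ| = (S − 1)/(S + 1) = (2.08 − 1)/(2.08 + 1) = 1.08/3.08
RL = −20·log₁₀|Γ| = −20·log₁₀(0.351)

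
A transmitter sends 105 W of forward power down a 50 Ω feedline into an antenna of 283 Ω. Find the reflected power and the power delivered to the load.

P_reflected ≈ 51.4 W; P_delivered ≈ 53.6 W

Γ = (283 − 50)/(283 + 50) = 0.7
|Γ|² = 0.49
P_refl = |Γ|²·P_inc = 51.4 W, P_del = (1 − |Γ|²)·P_inc = 53.6 W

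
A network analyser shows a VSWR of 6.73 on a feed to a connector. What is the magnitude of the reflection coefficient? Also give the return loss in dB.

|Γ| = (S − 1)/(S + 1) = (6.73 − 1)/(6.73 + 1) = 5.73/7.73
RL = −20·log₁₀|Γ| = −20·log₁₀(0.741)

|Γ| ≈ 0.741; return loss ≈ 2.6 dB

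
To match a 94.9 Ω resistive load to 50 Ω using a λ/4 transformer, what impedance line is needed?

Z_qwt ≈ 68.9 Ω

Z_qwt = √(Z_0·R_L) = √(50 × 94.9) = √4745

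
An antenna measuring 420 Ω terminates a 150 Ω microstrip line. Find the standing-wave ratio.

Γ = (420 − 150)/(420 + 150) = 0.474
VSWR = (1 + 0.474)/(1 − 0.474)

VSWR ≈ 2.8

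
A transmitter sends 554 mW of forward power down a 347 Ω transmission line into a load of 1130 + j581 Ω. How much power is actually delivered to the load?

|Γ| = |(783 + j581)/(1477 + j581)| = 0.614
|Γ|² = 0.377
P_refl = |Γ|²·P_inc = 209 mW, P_del = (1 − |Γ|²)·P_inc = 345 mW

P_delivered ≈ 345 mW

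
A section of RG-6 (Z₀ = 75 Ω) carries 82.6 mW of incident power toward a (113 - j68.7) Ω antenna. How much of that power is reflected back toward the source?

P_reflected ≈ 12.7 mW

|Γ| = |(38 − j68.7)/(188 − j68.7)| = 0.392
|Γ|² = 0.154
P_refl = |Γ|²·P_inc = 12.7 mW, P_del = (1 − |Γ|²)·P_inc = 69.9 mW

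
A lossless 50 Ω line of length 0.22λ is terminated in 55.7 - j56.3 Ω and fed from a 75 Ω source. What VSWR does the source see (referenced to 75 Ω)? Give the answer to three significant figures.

VSWR ≈ 4

βl = 2π × 0.22 = 79.2°
tan(βl) = 5.24
Z_in = Z_0·(Z_L + jZ_0·tanβl)/(Z_0 + jZ_L·tanβl) = 19.4 + j13.4 Ω
Γ_s = (Z_in − Z_s)/(Z_in + Z_s) = (-55.6 + j13.4)/(94.4 + j13.4), |Γ_s| = 0.6
VSWR = (1 + |Γ_s|)/(1 − |Γ_s|)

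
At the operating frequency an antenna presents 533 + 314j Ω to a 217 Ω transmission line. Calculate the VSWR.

Γ = (Z_L − Z_0)/(Z_L + Z_0) = (316 + j314)/(750 + j314)
|Γ| = 445/813 = 0.548
VSWR = (1 + |Γ|)/(1 − |Γ|) = 1.55/0.452

VSWR ≈ 3.42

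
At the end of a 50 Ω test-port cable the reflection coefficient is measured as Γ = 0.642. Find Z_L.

Z_L ≈ 229 Ω

Z_L = Z_0·(1 + Γ)/(1 − Γ) = 50·(1.64)/(0.358)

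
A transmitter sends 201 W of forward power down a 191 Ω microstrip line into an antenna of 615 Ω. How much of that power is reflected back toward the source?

Γ = (615 − 191)/(615 + 191) = 0.526
|Γ|² = 0.277
P_refl = |Γ|²·P_inc = 55.6 W, P_del = (1 − |Γ|²)·P_inc = 145 W

P_reflected ≈ 55.6 W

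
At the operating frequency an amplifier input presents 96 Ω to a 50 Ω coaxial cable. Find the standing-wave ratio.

For a purely resistive load, VSWR = R_L/Z_0 or Z_0/R_L (whichever > 1) = 96/50

VSWR ≈ 1.92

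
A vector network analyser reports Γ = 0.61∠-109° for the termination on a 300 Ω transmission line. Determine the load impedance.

Z_L ≈ 106 − j196 Ω

Z_L = Z_0·(1 + Γ)/(1 − Γ) = 300·(0.801 − j0.577)/(1.2 + j0.577)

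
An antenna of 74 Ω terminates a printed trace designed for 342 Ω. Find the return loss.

RL ≈ 3.82 dB

Γ = (74 − 342)/(74 + 342) = -0.644
RL = −20·log₁₀|Γ| = −20·log₁₀(0.644)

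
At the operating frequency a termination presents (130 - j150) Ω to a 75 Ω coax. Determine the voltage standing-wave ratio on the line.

VSWR ≈ 4.39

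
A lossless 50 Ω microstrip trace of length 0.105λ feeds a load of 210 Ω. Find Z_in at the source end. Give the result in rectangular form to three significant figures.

βl = 2π × 0.105 = 37.8°
tan(βl) = tan(37.8°) = 0.776
Z_in = Z_0·(Z_L + jZ_0·tanβl)/(Z_0 + jZ_L·tanβl)
     = 50·(210 + j38.8)/(50 + j163)

Z_in ≈ 29 − j55.6 Ω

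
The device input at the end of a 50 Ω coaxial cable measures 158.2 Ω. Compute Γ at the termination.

Γ = 0.52

Γ = (Z_L − Z_0)/(Z_L + Z_0) = (158.2 − 50)/(158.2 + 50) = 108.2/208.2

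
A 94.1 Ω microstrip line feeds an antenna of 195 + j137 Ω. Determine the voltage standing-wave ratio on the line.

VSWR ≈ 3.27

Γ = (Z_L − Z_0)/(Z_L + Z_0) = (100.9 + j137)/(289.1 + j137)
|Γ| = 170/320 = 0.532
VSWR = (1 + |Γ|)/(1 − |Γ|) = 1.53/0.468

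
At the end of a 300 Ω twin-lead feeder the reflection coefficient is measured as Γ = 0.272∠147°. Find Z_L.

Z_L = Z_0·(1 + Γ)/(1 − Γ) = 300·(0.772 + j0.148)/(1.23 − j0.148)

Z_L ≈ 182 + j58.1 Ω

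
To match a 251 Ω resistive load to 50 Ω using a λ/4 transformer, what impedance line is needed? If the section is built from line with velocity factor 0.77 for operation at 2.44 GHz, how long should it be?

Z_qwt ≈ 112 Ω; length ≈ 2.37 cm

Z_qwt = √(Z_0·R_L) = √(50 × 251) = √12550
λ = 0.77·c/f = 0.0947 m, so l = λ/4 = 0.0237 m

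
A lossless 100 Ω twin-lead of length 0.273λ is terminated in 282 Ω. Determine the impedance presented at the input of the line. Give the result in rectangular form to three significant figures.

βl = 2π × 0.273 = 98.3°
tan(βl) = tan(98.3°) = -6.87
Z_in = Z_0·(Z_L + jZ_0·tanβl)/(Z_0 + jZ_L·tanβl)
     = 100·(282 − j687)/(100 − j1940)

Z_in ≈ 36.1 + j12.7 Ω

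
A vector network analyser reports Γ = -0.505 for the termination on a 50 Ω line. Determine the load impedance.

Z_L ≈ 16.4 Ω

Z_L = Z_0·(1 + Γ)/(1 − Γ) = 50·(0.495)/(1.5)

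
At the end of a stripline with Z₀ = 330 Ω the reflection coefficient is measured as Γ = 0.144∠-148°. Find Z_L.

Z_L ≈ 255 − j39.8 Ω

Z_L = Z_0·(1 + Γ)/(1 − Γ) = 330·(0.878 − j0.0763)/(1.12 + j0.0763)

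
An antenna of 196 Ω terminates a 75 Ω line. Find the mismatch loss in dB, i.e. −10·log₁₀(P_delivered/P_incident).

mismatch loss ≈ 0.966 dB

Γ = (196 − 75)/(196 + 75) = 0.446
|Γ|² = 0.199, so P_del/P_inc = 1 − |Γ|² = 0.801
ML = −10·log₁₀(1 − |Γ|²)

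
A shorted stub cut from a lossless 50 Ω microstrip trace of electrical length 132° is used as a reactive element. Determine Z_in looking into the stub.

tan(βl) = -1.11
For a shorted stub, Z_in = jZ_0·tan(βl)

Z_in ≈ −j55.5 Ω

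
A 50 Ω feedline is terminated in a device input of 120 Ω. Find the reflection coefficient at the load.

Γ = 0.412

Γ = (Z_L − Z_0)/(Z_L + Z_0) = (120 − 50)/(120 + 50) = 70/170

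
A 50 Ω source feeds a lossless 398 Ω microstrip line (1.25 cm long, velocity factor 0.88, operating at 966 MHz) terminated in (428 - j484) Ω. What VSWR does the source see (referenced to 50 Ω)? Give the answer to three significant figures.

VSWR ≈ 13.8

λ = v/f = 0.88·c / 966 MHz = 0.273 m
βl = 2π·l/λ = 2π × 0.0457 = 16.5°
tan(βl) = 0.296
Z_in = Z_0·(Z_L + jZ_0·tanβl)/(Z_0 + jZ_L·tanβl) = 239 − j325 Ω
Γ_s = (Z_in − Z_s)/(Z_in + Z_s) = (189 − j325)/(289 − j325), |Γ_s| = 0.865
VSWR = (1 + |Γ_s|)/(1 − |Γ_s|)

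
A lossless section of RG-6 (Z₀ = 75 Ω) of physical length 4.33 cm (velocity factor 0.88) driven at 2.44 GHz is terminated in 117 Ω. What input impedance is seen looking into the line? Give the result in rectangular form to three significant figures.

Z_in ≈ 78.3 + j34.2 Ω

λ = v/f = 0.88·c / 2.44 GHz = 0.108 m
βl = 2π·l/λ = 2π × 0.4 = 144°
tan(βl) = tan(144°) = -0.725
Z_in = Z_0·(Z_L + jZ_0·tanβl)/(Z_0 + jZ_L·tanβl)
     = 75·(117 − j54.3)/(75 − j84.8)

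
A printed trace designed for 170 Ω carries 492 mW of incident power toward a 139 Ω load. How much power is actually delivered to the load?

Γ = (139 − 170)/(139 + 170) = -0.1
|Γ|² = 0.0101
P_refl = |Γ|²·P_inc = 4.95 mW, P_del = (1 − |Γ|²)·P_inc = 487 mW

P_delivered ≈ 487 mW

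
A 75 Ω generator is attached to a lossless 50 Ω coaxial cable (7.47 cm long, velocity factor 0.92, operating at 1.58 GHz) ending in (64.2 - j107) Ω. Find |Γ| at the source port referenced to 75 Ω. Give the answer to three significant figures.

λ = v/f = 0.92·c / 1.58 GHz = 0.175 m
βl = 2π·l/λ = 2π × 0.428 = 154°
tan(βl) = -0.489
Z_in = Z_0·(Z_L + jZ_0·tanβl)/(Z_0 + jZ_L·tanβl) = 201 + j117 Ω
Γ_s = (Z_in − Z_s)/(Z_in + Z_s) = (126 + j117)/(276 + j117), |Γ_s| = 0.574

|Γ| ≈ 0.574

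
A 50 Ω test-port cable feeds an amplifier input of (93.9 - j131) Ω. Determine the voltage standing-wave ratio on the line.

Γ = (Z_L − Z_0)/(Z_L + Z_0) = (43.9 − j131)/(143.9 − j131)
|Γ| = 138/195 = 0.71
VSWR = (1 + |Γ|)/(1 − |Γ|) = 1.71/0.29

VSWR ≈ 5.9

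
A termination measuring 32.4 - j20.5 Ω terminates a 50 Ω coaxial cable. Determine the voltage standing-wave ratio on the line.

Γ = (Z_L − Z_0)/(Z_L + Z_0) = (-17.6 − j20.5)/(82.4 − j20.5)
|Γ| = 27/84.9 = 0.318
VSWR = (1 + |Γ|)/(1 − |Γ|) = 1.32/0.682

VSWR ≈ 1.93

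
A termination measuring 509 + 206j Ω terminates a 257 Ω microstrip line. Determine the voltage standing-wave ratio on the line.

VSWR ≈ 2.39

Γ = (Z_L − Z_0)/(Z_L + Z_0) = (252 + j206)/(766 + j206)
|Γ| = 325/793 = 0.41
VSWR = (1 + |Γ|)/(1 − |Γ|) = 1.41/0.59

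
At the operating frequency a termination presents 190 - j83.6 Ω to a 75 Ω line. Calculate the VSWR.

VSWR ≈ 3.1

Γ = (Z_L − Z_0)/(Z_L + Z_0) = (115 − j83.6)/(265 − j83.6)
|Γ| = 142/278 = 0.512
VSWR = (1 + |Γ|)/(1 − |Γ|) = 1.51/0.488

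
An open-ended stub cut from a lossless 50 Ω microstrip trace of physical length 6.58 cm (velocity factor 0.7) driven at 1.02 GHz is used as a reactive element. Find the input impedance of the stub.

λ = v/f = 0.7·c / 1.02 GHz = 0.206 m
βl = 2π·l/λ = 2π × 0.32 = 115°
tan(βl) = -2.14
For an open-ended stub, Z_in = −jZ_0·cot(βl) = −jZ_0/tan(βl)

Z_in ≈ +j23.4 Ω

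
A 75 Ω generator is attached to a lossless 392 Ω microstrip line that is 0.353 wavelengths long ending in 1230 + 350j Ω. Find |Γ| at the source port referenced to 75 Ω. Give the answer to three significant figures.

|Γ| ≈ 0.73

βl = 2π × 0.353 = 127°
tan(βl) = -1.32
Z_in = Z_0·(Z_L + jZ_0·tanβl)/(Z_0 + jZ_L·tanβl) = 154 + j215 Ω
Γ_s = (Z_in − Z_s)/(Z_in + Z_s) = (78.8 + j215)/(229 + j215), |Γ_s| = 0.73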